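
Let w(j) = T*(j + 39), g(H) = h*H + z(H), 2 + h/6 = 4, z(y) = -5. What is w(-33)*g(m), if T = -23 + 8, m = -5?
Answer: 5850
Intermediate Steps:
h = 12 (h = -12 + 6*4 = -12 + 24 = 12)
T = -15
g(H) = -5 + 12*H (g(H) = 12*H - 5 = -5 + 12*H)
w(j) = -585 - 15*j (w(j) = -15*(j + 39) = -15*(39 + j) = -585 - 15*j)
w(-33)*g(m) = (-585 - 15*(-33))*(-5 + 12*(-5)) = (-585 + 495)*(-5 - 60) = -90*(-65) = 5850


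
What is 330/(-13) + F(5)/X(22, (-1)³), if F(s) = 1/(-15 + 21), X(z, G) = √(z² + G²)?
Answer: -330/13 + √485/2910 ≈ -25.377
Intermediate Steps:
X(z, G) = √(G² + z²)
F(s) = ⅙ (F(s) = 1/6 = ⅙)
330/(-13) + F(5)/X(22, (-1)³) = 330/(-13) + 1/(6*(√(((-1)³)² + 22²))) = 330*(-1/13) + 1/(6*(√((-1)² + 484))) = -330/13 + 1/(6*(√(1 + 484))) = -330/13 + 1/(6*(√485)) = -330/13 + (√485/485)/6 = -330/13 + √485/2910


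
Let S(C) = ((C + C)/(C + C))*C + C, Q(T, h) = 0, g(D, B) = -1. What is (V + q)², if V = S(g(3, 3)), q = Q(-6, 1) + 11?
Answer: 81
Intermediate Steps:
q = 11 (q = 0 + 11 = 11)
S(C) = 2*C (S(C) = ((2*C)/((2*C)))*C + C = ((2*C)*(1/(2*C)))*C + C = 1*C + C = C + C = 2*C)
V = -2 (V = 2*(-1) = -2)
(V + q)² = (-2 + 11)² = 9² = 81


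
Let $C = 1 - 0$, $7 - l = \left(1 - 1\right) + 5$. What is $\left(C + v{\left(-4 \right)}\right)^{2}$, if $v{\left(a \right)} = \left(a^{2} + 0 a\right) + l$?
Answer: $361$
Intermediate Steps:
$l = 2$ ($l = 7 - \left(\left(1 - 1\right) + 5\right) = 7 - \left(0 + 5\right) = 7 - 5 = 2$)
$v{\left(a \right)} = 2 + a^{2}$ ($v{\left(a \right)} = \left(a^{2} + 0 a\right) + 2 = \left(a^{2} + 0\right) + 2 = a^{2} + 2 = 2 + a^{2}$)
$C = 1$ ($C = 1 + 0 = 1$)
$\left(C + v{\left(-4 \right)}\right)^{2} = \left(1 + \left(2 + \left(-4\right)^{2}\right)\right)^{2} = \left(1 + \left(2 + 16\right)\right)^{2} = \left(1 + 18\right)^{2} = 19^{2} = 361$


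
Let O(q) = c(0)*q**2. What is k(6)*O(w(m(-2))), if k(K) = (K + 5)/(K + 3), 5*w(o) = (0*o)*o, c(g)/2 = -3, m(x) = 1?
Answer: 0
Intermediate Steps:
c(g) = -6 (c(g) = 2*(-3) = -6)
w(o) = 0 (w(o) = ((0*o)*o)/5 = (0*o)/5 = (1/5)*0 = 0)
k(K) = (5 + K)/(3 + K)
O(q) = -6*q**2
k(6)*O(w(m(-2))) = ((5 + 6)/(3 + 6))*(-6*0**2) = (11/9)*(-6*0) = ((1/9)*11)*0 = (11/9)*0 = 0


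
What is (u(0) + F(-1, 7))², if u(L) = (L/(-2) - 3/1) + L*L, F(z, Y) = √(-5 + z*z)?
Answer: 5 - 12*I ≈ 5.0 - 12.0*I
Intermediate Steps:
F(z, Y) = √(-5 + z²)
u(L) = -3 + L² - L/2 (u(L) = (L*(-½) - 3*1) + L² = (-L/2 - 3) + L² = (-3 - L/2) + L² = -3 + L² - L/2)
(u(0) + F(-1, 7))² = ((-3 + 0² - ½*0) + √(-5 + (-1)²))² = ((-3 + 0 + 0) + √(-5 + 1))² = (-3 + √(-4))² = (-3 + 2*I)²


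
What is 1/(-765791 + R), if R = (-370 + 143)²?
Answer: -1/714262 ≈ -1.4000e-6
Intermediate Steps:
R = 51529 (R = (-227)² = 51529)
1/(-765791 + R) = 1/(-765791 + 51529) = 1/(-714262) = -1/714262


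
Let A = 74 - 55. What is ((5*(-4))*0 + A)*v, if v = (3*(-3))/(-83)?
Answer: 171/83 ≈ 2.0602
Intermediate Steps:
A = 19
v = 9/83 (v = -9*(-1/83) = 9/83 ≈ 0.10843)
((5*(-4))*0 + A)*v = ((5*(-4))*0 + 19)*(9/83) = (-20*0 + 19)*(9/83) = (0 + 19)*(9/83) = 19*(9/83) = 171/83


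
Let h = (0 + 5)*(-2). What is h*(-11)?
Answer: 110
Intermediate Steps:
h = -10 (h = 5*(-2) = -10)
h*(-11) = -10*(-11) = 110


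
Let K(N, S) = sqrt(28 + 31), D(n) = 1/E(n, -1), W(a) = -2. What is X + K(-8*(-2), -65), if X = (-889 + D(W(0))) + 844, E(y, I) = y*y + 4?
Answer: -359/8 + sqrt(59) ≈ -37.194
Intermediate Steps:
E(y, I) = 4 + y**2 (E(y, I) = y**2 + 4 = 4 + y**2)
D(n) = 1/(4 + n**2)
X = -359/8 (X = (-889 + 1/(4 + (-2)**2)) + 844 = (-889 + 1/(4 + 4)) + 844 = (-889 + 1/8) + 844 = -7111/8 + 844 = -359/8 ≈ -44.875)
K(N, S) = sqrt(59)
X + K(-8*(-2), -65) = -359/8 + sqrt(59)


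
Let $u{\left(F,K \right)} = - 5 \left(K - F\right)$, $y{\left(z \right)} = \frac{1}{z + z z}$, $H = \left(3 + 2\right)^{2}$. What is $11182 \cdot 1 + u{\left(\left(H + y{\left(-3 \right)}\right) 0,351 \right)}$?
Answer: $9427$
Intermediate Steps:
$H = 25$ ($H = 5^{2} = 25$)
$y{\left(z \right)} = \frac{1}{z + z^{2}}$
$u{\left(F,K \right)} = - 5 K + 5 F$
$11182 \cdot 1 + u{\left(\left(H + y{\left(-3 \right)}\right) 0,351 \right)} = 11182 \cdot 1 + \left(\left(-5\right) 351 + 5 \left(25 + \frac{1}{\left(-3\right) \left(1 - 3\right)}\right) 0\right) = 11182 - \left(1755 - 5 \left(25 - \frac{1}{3 \left(-2\right)}\right) 0\right) = 11182 - \left(1755 - 5 \left(25 - - \frac{1}{6}\right) 0\right) = 11182 - \left(1755 - 5 \left(25 + \frac{1}{6}\right) 0\right) = 11182 - \left(1755 - 5 \cdot \frac{151}{6} \cdot 0\right) = 11182 + \left(-1755 + 5 \cdot 0\right) = 11182 + \left(-1755 + 0\right) = 11182 - 1755 = 9427$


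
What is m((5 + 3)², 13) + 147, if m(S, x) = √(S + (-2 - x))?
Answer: 154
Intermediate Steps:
m(S, x) = √(-2 + S - x)
m((5 + 3)², 13) + 147 = √(-2 + (5 + 3)² - 1*13) + 147 = √(-2 + 8² - 13) + 147 = √(-2 + 64 - 13) + 147 = √49 + 147 = 7 + 147 = 154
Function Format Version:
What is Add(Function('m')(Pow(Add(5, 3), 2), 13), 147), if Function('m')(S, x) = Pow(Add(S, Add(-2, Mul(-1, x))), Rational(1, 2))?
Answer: 154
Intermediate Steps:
Function('m')(S, x) = Pow(Add(-2, S, Mul(-1, x)), Rational(1, 2))
Add(Function('m')(Pow(Add(5, 3), 2), 13), 147) = Add(Pow(Add(-2, Pow(Add(5, 3), 2), Mul(-1, 13)), Rational(1, 2)), 147) = Add(Pow(Add(-2, Pow(8, 2), -13), Rational(1, 2)), 147) = Add(Pow(Add(-2, 64, -13), Rational(1, 2)), 147) = Add(Pow(49, Rational(1, 2)), 147) = Add(7, 147) = 154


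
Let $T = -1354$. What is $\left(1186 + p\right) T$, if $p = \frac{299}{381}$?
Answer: $- \frac{612231410}{381} \approx -1.6069 \cdot 10^{6}$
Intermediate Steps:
$p = \frac{299}{381}$ ($p = 299 \cdot \frac{1}{381} = \frac{299}{381} \approx 0.78478$)
$\left(1186 + p\right) T = \left(1186 + \frac{299}{381}\right) \left(-1354\right) = \frac{452165}{381} \left(-1354\right) = - \frac{612231410}{381}$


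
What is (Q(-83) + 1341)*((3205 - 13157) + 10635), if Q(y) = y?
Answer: 859214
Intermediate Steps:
(Q(-83) + 1341)*((3205 - 13157) + 10635) = (-83 + 1341)*((3205 - 13157) + 10635) = 1258*(-9952 + 10635) = 1258*683 = 859214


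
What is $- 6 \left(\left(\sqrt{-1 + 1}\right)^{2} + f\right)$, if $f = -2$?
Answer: $12$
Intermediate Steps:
$- 6 \left(\left(\sqrt{-1 + 1}\right)^{2} + f\right) = - 6 \left(\left(\sqrt{-1 + 1}\right)^{2} - 2\right) = - 6 \left(\left(\sqrt{0}\right)^{2} - 2\right) = - 6 \left(0^{2} - 2\right) = - 6 \left(0 - 2\right) = \left(-6\right) \left(-2\right) = 12$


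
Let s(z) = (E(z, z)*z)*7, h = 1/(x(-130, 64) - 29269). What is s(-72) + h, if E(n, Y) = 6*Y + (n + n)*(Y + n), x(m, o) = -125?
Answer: -300795151105/29394 ≈ -1.0233e+7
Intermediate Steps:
E(n, Y) = 6*Y + 2*n*(Y + n) (E(n, Y) = 6*Y + (2*n)*(Y + n) = 6*Y + 2*n*(Y + n))
h = -1/29394 (h = 1/(-125 - 29269) = 1/(-29394) = -1/29394 ≈ -3.4021e-5)
s(z) = 7*z*(4*z² + 6*z) (s(z) = ((2*z² + 6*z + 2*z*z)*z)*7 = ((2*z² + 6*z + 2*z²)*z)*7 = ((4*z² + 6*z)*z)*7 = (z*(4*z² + 6*z))*7 = 7*z*(4*z² + 6*z))
s(-72) + h = (-72)²*(42 + 28*(-72)) - 1/29394 = 5184*(42 - 2016) - 1/29394 = 5184*(-1974) - 1/29394 = -10233216 - 1/29394 = -300795151105/29394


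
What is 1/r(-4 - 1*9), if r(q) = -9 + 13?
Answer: 1/4 ≈ 0.25000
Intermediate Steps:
r(q) = 4
1/r(-4 - 1*9) = 1/4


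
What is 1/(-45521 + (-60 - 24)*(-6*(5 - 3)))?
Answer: -1/44513 ≈ -2.2465e-5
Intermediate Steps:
1/(-45521 + (-60 - 24)*(-6*(5 - 3))) = 1/(-45521 - (-504)*2) = 1/(-45521 - 84*(-12)) = 1/(-45521 + 1008) = 1/(-44513) = -1/44513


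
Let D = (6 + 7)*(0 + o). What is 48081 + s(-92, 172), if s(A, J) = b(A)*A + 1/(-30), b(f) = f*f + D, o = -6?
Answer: -21702931/30 ≈ -7.2343e+5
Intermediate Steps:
D = -78 (D = (6 + 7)*(0 - 6) = 13*(-6) = -78)
b(f) = -78 + f² (b(f) = f*f - 78 = f² - 78 = -78 + f²)
s(A, J) = -1/30 + A*(-78 + A²) (s(A, J) = (-78 + A²)*A + 1/(-30) = A*(-78 + A²) - 1/30 = -1/30 + A*(-78 + A²))
48081 + s(-92, 172) = 48081 + (-1/30 + (-92)³ - 78*(-92)) = 48081 + (-1/30 - 778688 + 7176) = 48081 - 23145361/30 = -21702931/30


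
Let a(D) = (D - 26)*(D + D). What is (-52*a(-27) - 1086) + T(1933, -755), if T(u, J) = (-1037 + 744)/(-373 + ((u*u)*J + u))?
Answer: -422903250962557/2821047635 ≈ -1.4991e+5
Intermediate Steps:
T(u, J) = -293/(-373 + u + J*u**2) (T(u, J) = -293/(-373 + (u**2*J + u)) = -293/(-373 + (J*u**2 + u)) = -293/(-373 + (u + J*u**2)) = -293/(-373 + u + J*u**2))
a(D) = 2*D*(-26 + D) (a(D) = (-26 + D)*(2*D) = 2*D*(-26 + D))
(-52*a(-27) - 1086) + T(1933, -755) = (-104*(-27)*(-26 - 27) - 1086) - 293/(-373 + 1933 - 755*1933**2) = (-104*(-27)*(-53) - 1086) - 293/(-373 + 1933 - 755*3736489) = (-52*2862 - 1086) - 293/(-373 + 1933 - 2821049195) = (-148824 - 1086) - 293/(-2821047635) = -149910 - 293*(-1/2821047635) = -149910 + 293/2821047635 = -422903250962557/2821047635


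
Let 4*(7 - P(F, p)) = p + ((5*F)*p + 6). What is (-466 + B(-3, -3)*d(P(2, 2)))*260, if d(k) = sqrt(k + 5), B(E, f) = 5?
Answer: -121160 + 1300*sqrt(5) ≈ -1.1825e+5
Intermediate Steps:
P(F, p) = 11/2 - p/4 - 5*F*p/4 (P(F, p) = 7 - (p + ((5*F)*p + 6))/4 = 7 - (p + (5*F*p + 6))/4 = 7 - (p + (6 + 5*F*p))/4 = 7 - (6 + p + 5*F*p)/4 = 7 + (-3/2 - p/4 - 5*F*p/4) = 11/2 - p/4 - 5*F*p/4)
d(k) = sqrt(5 + k)
(-466 + B(-3, -3)*d(P(2, 2)))*260 = (-466 + 5*sqrt(5 + (11/2 - 1/4*2 - 5/4*2*2)))*260 = (-466 + 5*sqrt(5 + (11/2 - 1/2 - 5)))*260 = (-466 + 5*sqrt(5 + 0))*260 = (-466 + 5*sqrt(5))*260 = -121160 + 1300*sqrt(5)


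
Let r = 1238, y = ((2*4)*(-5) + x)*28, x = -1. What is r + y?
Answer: 90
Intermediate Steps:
y = -1148 (y = ((2*4)*(-5) - 1)*28 = (8*(-5) - 1)*28 = (-40 - 1)*28 = -41*28 = -1148)
r + y = 1238 - 1148 = 90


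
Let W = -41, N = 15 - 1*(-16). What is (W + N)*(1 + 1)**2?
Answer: -40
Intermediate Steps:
N = 31 (N = 15 + 16 = 31)
(W + N)*(1 + 1)**2 = (-41 + 31)*(1 + 1)**2 = -10*2**2 = -10*4 = -40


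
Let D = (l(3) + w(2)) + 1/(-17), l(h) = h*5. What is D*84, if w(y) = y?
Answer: 24192/17 ≈ 1423.1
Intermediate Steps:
l(h) = 5*h
D = 288/17 (D = (5*3 + 2) + 1/(-17) = (15 + 2) - 1/17 = 17 - 1/17 = 288/17 ≈ 16.941)
D*84 = (288/17)*84 = 24192/17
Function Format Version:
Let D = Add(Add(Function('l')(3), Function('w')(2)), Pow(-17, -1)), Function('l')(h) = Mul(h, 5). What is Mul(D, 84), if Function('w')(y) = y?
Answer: Rational(24192, 17) ≈ 1423.1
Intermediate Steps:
Function('l')(h) = Mul(5, h)
D = Rational(288, 17) (D = Add(Add(Mul(5, 3), 2), Pow(-17, -1)) = Add(Add(15, 2), Rational(-1, 17)) = Add(17, Rational(-1, 17)) = Rational(288, 17) ≈ 16.941)
Mul(D, 84) = Mul(Rational(288, 17), 84) = Rational(24192, 17)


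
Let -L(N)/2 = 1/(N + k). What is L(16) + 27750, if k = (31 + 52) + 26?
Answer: 3468748/125 ≈ 27750.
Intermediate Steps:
k = 109 (k = 83 + 26 = 109)
L(N) = -2/(109 + N) (L(N) = -2/(N + 109) = -2/(109 + N))
L(16) + 27750 = -2/(109 + 16) + 27750 = -2/125 + 27750 = 3468748/125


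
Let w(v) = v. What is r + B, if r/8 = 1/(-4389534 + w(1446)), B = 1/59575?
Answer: 488936/32677542825 ≈ 1.4962e-5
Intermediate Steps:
B = 1/59575 ≈ 1.6786e-5
r = -1/548511 (r = 8/(-4389534 + 1446) = 8/(-4388088) = 8*(-1/4388088) = -1/548511 ≈ -1.8231e-6)
r + B = -1/548511 + 1/59575 = 488936/32677542825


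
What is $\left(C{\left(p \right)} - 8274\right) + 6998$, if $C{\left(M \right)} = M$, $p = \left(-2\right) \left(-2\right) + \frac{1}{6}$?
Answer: $- \frac{7631}{6} \approx -1271.8$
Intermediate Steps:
$p = \frac{25}{6}$ ($p = 4 + \frac{1}{6} = \frac{25}{6} \approx 4.1667$)
$\left(C{\left(p \right)} - 8274\right) + 6998 = \left(\frac{25}{6} - 8274\right) + 6998 = - \frac{49619}{6} + 6998 = - \frac{7631}{6}$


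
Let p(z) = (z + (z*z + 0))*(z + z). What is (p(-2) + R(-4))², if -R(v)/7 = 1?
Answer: 225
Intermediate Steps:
R(v) = -7 (R(v) = -7*1 = -7)
p(z) = 2*z*(z + z²) (p(z) = (z + (z² + 0))*(2*z) = (z + z²)*(2*z) = 2*z*(z + z²))
(p(-2) + R(-4))² = (2*(-2)²*(1 - 2) - 7)² = (2*4*(-1) - 7)² = (-8 - 7)² = (-15)² = 225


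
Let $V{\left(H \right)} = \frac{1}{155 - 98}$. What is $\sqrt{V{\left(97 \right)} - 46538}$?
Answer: $\frac{i \sqrt{151201905}}{57} \approx 215.73 i$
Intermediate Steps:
$V{\left(H \right)} = \frac{1}{57}$
$\sqrt{V{\left(97 \right)} - 46538} = \sqrt{\frac{1}{57} - 46538} = \sqrt{- \frac{2652665}{57}} = \frac{i \sqrt{151201905}}{57}$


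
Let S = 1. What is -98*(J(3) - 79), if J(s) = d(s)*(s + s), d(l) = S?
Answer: 7154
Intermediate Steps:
d(l) = 1
J(s) = 2*s (J(s) = 1*(s + s) = 1*(2*s) = 2*s)
-98*(J(3) - 79) = -98*(2*3 - 79) = -98*(6 - 79) = -98*(-73) = 7154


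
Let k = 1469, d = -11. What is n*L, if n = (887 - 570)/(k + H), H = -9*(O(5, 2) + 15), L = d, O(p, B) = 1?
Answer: -3487/1325 ≈ -2.6317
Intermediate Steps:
L = -11
H = -144 (H = -9*(1 + 15) = -9*16 = -144)
n = 317/1325 (n = (887 - 570)/(1469 - 144) = 317/1325 ≈ 0.23925)
n*L = (317/1325)*(-11) = -3487/1325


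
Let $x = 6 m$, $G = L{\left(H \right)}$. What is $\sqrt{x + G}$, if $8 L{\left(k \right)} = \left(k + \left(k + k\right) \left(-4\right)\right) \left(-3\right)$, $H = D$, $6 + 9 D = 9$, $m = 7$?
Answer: $\frac{7 \sqrt{14}}{4} \approx 6.5479$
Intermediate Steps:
$D = \frac{1}{3}$ ($D = - \frac{2}{3} + \frac{1}{9} \cdot 9 = - \frac{2}{3} + 1 = \frac{1}{3} \approx 0.33333$)
$H = \frac{1}{3} \approx 0.33333$
$L{\left(k \right)} = \frac{21 k}{8}$ ($L{\left(k \right)} = \frac{\left(k + \left(k + k\right) \left(-4\right)\right) \left(-3\right)}{8} = \frac{\left(k + 2 k \left(-4\right)\right) \left(-3\right)}{8} = \frac{\left(k - 8 k\right) \left(-3\right)}{8} = \frac{- 7 k \left(-3\right)}{8} = \frac{21 k}{8}$)
$G = \frac{7}{8}$ ($G = \frac{21}{8} \cdot \frac{1}{3} = \frac{7}{8} \approx 0.875$)
$x = 42$ ($x = 6 \cdot 7 = 42$)
$\sqrt{x + G} = \sqrt{42 + \frac{7}{8}} = \sqrt{\frac{343}{8}} = \frac{7 \sqrt{14}}{4}$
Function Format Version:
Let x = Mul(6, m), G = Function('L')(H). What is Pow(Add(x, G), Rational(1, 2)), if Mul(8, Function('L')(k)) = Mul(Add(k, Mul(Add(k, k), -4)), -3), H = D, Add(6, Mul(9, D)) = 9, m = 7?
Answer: Mul(Rational(7, 4), Pow(14, Rational(1, 2))) ≈ 6.5479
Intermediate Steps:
D = Rational(1, 3) (D = Add(Rational(-2, 3), Mul(Rational(1, 9), 9)) = Add(Rational(-2, 3), 1) = Rational(1, 3) ≈ 0.33333)
H = Rational(1, 3) ≈ 0.33333
Function('L')(k) = Mul(Rational(21, 8), k) (Function('L')(k) = Mul(Rational(1, 8), Mul(Add(k, Mul(Add(k, k), -4)), -3)) = Mul(Rational(1, 8), Mul(Add(k, Mul(Mul(2, k), -4)), -3)) = Mul(Rational(1, 8), Mul(Add(k, Mul(-8, k)), -3)) = Mul(Rational(1, 8), Mul(Mul(-7, k), -3)) = Mul(Rational(1, 8), Mul(21, k)) = Mul(Rational(21, 8), k))
G = Rational(7, 8) (G = Mul(Rational(21, 8), Rational(1, 3)) = Rational(7, 8) ≈ 0.87500)
x = 42 (x = Mul(6, 7) = 42)
Pow(Add(x, G), Rational(1, 2)) = Pow(Add(42, Rational(7, 8)), Rational(1, 2)) = Pow(Rational(343, 8), Rational(1, 2)) = Mul(Rational(7, 4), Pow(14, Rational(1, 2)))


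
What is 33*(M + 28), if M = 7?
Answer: 1155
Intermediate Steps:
33*(M + 28) = 33*(7 + 28) = 33*35 = 1155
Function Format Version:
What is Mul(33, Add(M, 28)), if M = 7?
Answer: 1155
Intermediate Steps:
Mul(33, Add(M, 28)) = Mul(33, Add(7, 28)) = Mul(33, 35) = 1155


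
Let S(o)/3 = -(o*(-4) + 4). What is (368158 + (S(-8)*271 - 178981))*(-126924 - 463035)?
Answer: -94339753731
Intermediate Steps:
S(o) = -12 + 12*o (S(o) = 3*(-(o*(-4) + 4)) = 3*(-(-4*o + 4)) = 3*(-(4 - 4*o)) = 3*(-4 + 4*o) = -12 + 12*o)
(368158 + (S(-8)*271 - 178981))*(-126924 - 463035) = (368158 + ((-12 + 12*(-8))*271 - 178981))*(-126924 - 463035) = (368158 + ((-12 - 96)*271 - 178981))*(-589959) = (368158 + (-108*271 - 178981))*(-589959) = (368158 + (-29268 - 178981))*(-589959) = (368158 - 208249)*(-589959) = 159909*(-589959) = -94339753731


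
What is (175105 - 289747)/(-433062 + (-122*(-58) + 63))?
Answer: 114642/425923 ≈ 0.26916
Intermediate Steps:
(175105 - 289747)/(-433062 + (-122*(-58) + 63)) = -114642/(-433062 + (7076 + 63)) = -114642/(-433062 + 7139) = -114642/(-425923) = -114642*(-1/425923) = 114642/425923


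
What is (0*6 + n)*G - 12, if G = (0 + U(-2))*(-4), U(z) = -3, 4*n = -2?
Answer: -18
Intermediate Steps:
n = -1/2 (n = (1/4)*(-2) = -1/2 ≈ -0.50000)
G = 12 (G = (0 - 3)*(-4) = -3*(-4) = 12)
(0*6 + n)*G - 12 = (0*6 - 1/2)*12 - 12 = (0 - 1/2)*12 - 12 = -1/2*12 - 12 = -6 - 12 = -18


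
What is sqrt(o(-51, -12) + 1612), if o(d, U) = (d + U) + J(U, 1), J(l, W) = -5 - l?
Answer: 2*sqrt(389) ≈ 39.446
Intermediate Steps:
o(d, U) = -5 + d (o(d, U) = (d + U) + (-5 - U) = (U + d) + (-5 - U) = -5 + d)
sqrt(o(-51, -12) + 1612) = sqrt((-5 - 51) + 1612) = sqrt(-56 + 1612) = sqrt(1556) = 2*sqrt(389)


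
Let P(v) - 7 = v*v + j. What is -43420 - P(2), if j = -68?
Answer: -43363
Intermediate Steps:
P(v) = -61 + v² (P(v) = 7 + (v*v - 68) = 7 + (v² - 68) = 7 + (-68 + v²) = -61 + v²)
-43420 - P(2) = -43420 - (-61 + 2²) = -43420 - (-61 + 4) = -43420 - 1*(-57) = -43420 + 57 = -43363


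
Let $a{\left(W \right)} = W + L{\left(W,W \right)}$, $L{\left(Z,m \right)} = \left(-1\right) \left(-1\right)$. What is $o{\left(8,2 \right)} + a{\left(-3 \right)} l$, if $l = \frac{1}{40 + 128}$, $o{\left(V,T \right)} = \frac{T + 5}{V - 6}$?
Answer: $\frac{293}{84} \approx 3.4881$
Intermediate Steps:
$L{\left(Z,m \right)} = 1$
$o{\left(V,T \right)} = \frac{5 + T}{-6 + V}$
$a{\left(W \right)} = 1 + W$ ($a{\left(W \right)} = W + 1 = 1 + W$)
$l = \frac{1}{168} \approx 0.0059524$
$o{\left(8,2 \right)} + a{\left(-3 \right)} l = \frac{5 + 2}{-6 + 8} + \left(1 - 3\right) \frac{1}{168} = \frac{1}{2} \cdot 7 - \frac{1}{84} = \frac{7}{2} - \frac{1}{84} = \frac{293}{84}$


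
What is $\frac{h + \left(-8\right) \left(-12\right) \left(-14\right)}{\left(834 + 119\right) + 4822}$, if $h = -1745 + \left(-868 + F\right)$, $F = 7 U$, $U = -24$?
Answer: $- \frac{5}{7} \approx -0.71429$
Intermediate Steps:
$F = -168$ ($F = 7 \left(-24\right) = -168$)
$h = -2781$ ($h = -1745 - 1036 = -2781$)
$\frac{h + \left(-8\right) \left(-12\right) \left(-14\right)}{\left(834 + 119\right) + 4822} = \frac{-2781 + \left(-8\right) \left(-12\right) \left(-14\right)}{\left(834 + 119\right) + 4822} = \frac{-2781 + 96 \left(-14\right)}{953 + 4822} = \frac{-2781 - 1344}{5775} = \left(-4125\right) \frac{1}{5775} = - \frac{5}{7}$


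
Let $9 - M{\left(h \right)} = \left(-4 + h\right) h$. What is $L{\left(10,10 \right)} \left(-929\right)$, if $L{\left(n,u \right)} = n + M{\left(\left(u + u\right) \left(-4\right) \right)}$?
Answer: $6225229$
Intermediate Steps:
$M{\left(h \right)} = 9 - h \left(-4 + h\right)$ ($M{\left(h \right)} = 9 - \left(-4 + h\right) h = 9 - h \left(-4 + h\right)$)
$L{\left(n,u \right)} = 9 + n - 64 u^{2} - 32 u$ ($L{\left(n,u \right)} = n + \left(9 - \left(\left(u + u\right) \left(-4\right)\right)^{2} + 4 \left(u + u\right) \left(-4\right)\right) = n + \left(9 - \left(2 u \left(-4\right)\right)^{2} + 4 \cdot 2 u \left(-4\right)\right) = n + \left(9 - \left(- 8 u\right)^{2} + 4 \left(- 8 u\right)\right) = n - \left(-9 + 32 u + 64 u^{2}\right) = 9 + n - 64 u^{2} - 32 u$)
$L{\left(10,10 \right)} \left(-929\right) = \left(9 + 10 - 64 \cdot 10^{2} - 320\right) \left(-929\right) = \left(9 + 10 - 6400 - 320\right) \left(-929\right) = \left(-6701\right) \left(-929\right) = 6225229$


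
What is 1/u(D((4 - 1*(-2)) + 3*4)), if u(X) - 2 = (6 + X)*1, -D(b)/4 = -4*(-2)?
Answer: -1/24 ≈ -0.041667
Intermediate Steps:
D(b) = -32 (D(b) = -(-16)*(-2) = -4*8 = -32)
u(X) = 8 + X (u(X) = 2 + (6 + X)*1 = 2 + (6 + X) = 8 + X)
1/u(D((4 - 1*(-2)) + 3*4)) = 1/(8 - 32) = 1/(-24) = -1/24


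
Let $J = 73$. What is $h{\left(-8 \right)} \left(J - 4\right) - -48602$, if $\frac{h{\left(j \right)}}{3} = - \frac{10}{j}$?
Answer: $\frac{195443}{4} \approx 48861.0$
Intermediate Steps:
$h{\left(j \right)} = - \frac{30}{j}$ ($h{\left(j \right)} = 3 \left(- \frac{10}{j}\right) = - \frac{30}{j}$)
$h{\left(-8 \right)} \left(J - 4\right) - -48602 = - \frac{30}{-8} \left(73 - 4\right) - -48602 = \left(-30\right) \left(- \frac{1}{8}\right) 69 + 48602 = \frac{15}{4} \cdot 69 + 48602 = \frac{1035}{4} + 48602 = \frac{195443}{4}$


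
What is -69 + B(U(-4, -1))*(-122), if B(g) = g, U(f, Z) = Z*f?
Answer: -557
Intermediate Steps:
-69 + B(U(-4, -1))*(-122) = -69 - 1*(-4)*(-122) = -69 + 4*(-122) = -69 - 488 = -557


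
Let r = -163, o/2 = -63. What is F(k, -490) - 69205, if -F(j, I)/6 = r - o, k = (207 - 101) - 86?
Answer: -68983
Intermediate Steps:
k = 20 (k = 106 - 86 = 20)
o = -126 (o = 2*(-63) = -126)
F(j, I) = 222 (F(j, I) = -6*(-163 - 1*(-126)) = -6*(-163 + 126) = -6*(-37) = 222)
F(k, -490) - 69205 = 222 - 69205 = -68983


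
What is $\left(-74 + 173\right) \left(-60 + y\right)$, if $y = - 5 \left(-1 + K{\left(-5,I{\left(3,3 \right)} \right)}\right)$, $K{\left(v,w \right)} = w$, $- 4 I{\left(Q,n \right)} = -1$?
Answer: $- \frac{22275}{4} \approx -5568.8$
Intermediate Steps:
$I{\left(Q,n \right)} = \frac{1}{4}$ ($I{\left(Q,n \right)} = \left(- \frac{1}{4}\right) \left(-1\right) = \frac{1}{4}$)
$y = \frac{15}{4}$ ($y = - 5 \left(-1 + \frac{1}{4}\right) = \left(-5\right) \left(- \frac{3}{4}\right) = \frac{15}{4} \approx 3.75$)
$\left(-74 + 173\right) \left(-60 + y\right) = \left(-74 + 173\right) \left(-60 + \frac{15}{4}\right) = 99 \left(- \frac{225}{4}\right) = - \frac{22275}{4}$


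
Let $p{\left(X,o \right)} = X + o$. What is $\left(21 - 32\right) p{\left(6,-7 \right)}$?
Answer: $11$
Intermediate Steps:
$\left(21 - 32\right) p{\left(6,-7 \right)} = \left(21 - 32\right) \left(6 - 7\right) = \left(-11\right) \left(-1\right) = 11$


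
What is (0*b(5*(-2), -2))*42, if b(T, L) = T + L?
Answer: 0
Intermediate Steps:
b(T, L) = L + T
(0*b(5*(-2), -2))*42 = (0*(-2 + 5*(-2)))*42 = (0*(-2 - 10))*42 = (0*(-12))*42 = 0*42 = 0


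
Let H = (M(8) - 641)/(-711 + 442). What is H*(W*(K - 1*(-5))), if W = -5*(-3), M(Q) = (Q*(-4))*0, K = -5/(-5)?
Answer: 57690/269 ≈ 214.46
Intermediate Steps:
K = 1 (K = -5*(-⅕) = 1)
M(Q) = 0 (M(Q) = -4*Q*0 = 0)
W = 15
H = 641/269 (H = (0 - 641)/(-711 + 442) = -641/(-269) = -641*(-1/269) = 641/269 ≈ 2.3829)
H*(W*(K - 1*(-5))) = 641*(15*(1 - 1*(-5)))/269 = 641*(15*(1 + 5))/269 = 641*(15*6)/269 = (641/269)*90 = 57690/269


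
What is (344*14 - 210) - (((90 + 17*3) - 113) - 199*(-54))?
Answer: -6168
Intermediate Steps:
(344*14 - 210) - (((90 + 17*3) - 113) - 199*(-54)) = (4816 - 210) - (((90 + 51) - 113) + 10746) = 4606 - ((141 - 113) + 10746) = 4606 - (28 + 10746) = 4606 - 1*10774 = 4606 - 10774 = -6168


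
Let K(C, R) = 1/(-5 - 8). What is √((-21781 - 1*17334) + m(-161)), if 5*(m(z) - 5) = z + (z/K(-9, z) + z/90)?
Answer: I*√34851562/30 ≈ 196.78*I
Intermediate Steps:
K(C, R) = -1/13 (K(C, R) = 1/(-13) = -1/13)
m(z) = 5 - 1079*z/450 (m(z) = 5 + (z + (z/(-1/13) + z/90))/5 = 5 + (z + (z*(-13) + z*(1/90)))/5 = 5 + (z + (-13*z + z/90))/5 = 5 + (z - 1169*z/90)/5 = 5 + (-1079*z/90)/5 = 5 - 1079*z/450)
√((-21781 - 1*17334) + m(-161)) = √((-21781 - 1*17334) + (5 - 1079/450*(-161))) = √((-21781 - 17334) + (5 + 173719/450)) = √(-39115 + 175969/450) = √(-17425781/450) = I*√34851562/30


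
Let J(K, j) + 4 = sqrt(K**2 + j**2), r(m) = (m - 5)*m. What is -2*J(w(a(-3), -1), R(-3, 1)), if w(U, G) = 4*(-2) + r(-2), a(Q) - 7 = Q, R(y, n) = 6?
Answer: 8 - 12*sqrt(2) ≈ -8.9706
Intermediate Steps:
r(m) = m*(-5 + m) (r(m) = (-5 + m)*m = m*(-5 + m))
a(Q) = 7 + Q
w(U, G) = 6 (w(U, G) = 4*(-2) - 2*(-5 - 2) = -8 - 2*(-7) = -8 + 14 = 6)
J(K, j) = -4 + sqrt(K**2 + j**2)
-2*J(w(a(-3), -1), R(-3, 1)) = -2*(-4 + sqrt(6**2 + 6**2)) = -2*(-4 + sqrt(36 + 36)) = -2*(-4 + sqrt(72)) = -2*(-4 + 6*sqrt(2)) = 8 - 12*sqrt(2)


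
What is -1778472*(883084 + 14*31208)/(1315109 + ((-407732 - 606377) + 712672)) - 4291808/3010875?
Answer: -883532752127258372/381504960375 ≈ -2.3159e+6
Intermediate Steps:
-1778472*(883084 + 14*31208)/(1315109 + ((-407732 - 606377) + 712672)) - 4291808/3010875 = -1778472*(883084 + 436912)/(1315109 + (-1014109 + 712672)) - 4291808*1/3010875 = -1778472*1319996/(1315109 - 301437) - 4291808/3010875 = -1778472/(1013672*(1/1319996)) - 4291808/3010875 = -1778472/253418/329999 - 4291808/3010875 = -1778472*329999/253418 - 4291808/3010875 = -293446990764/126709 - 4291808/3010875 = -883532752127258372/381504960375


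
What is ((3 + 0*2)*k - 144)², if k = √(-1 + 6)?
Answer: 20781 - 864*√5 ≈ 18849.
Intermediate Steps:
k = √5 ≈ 2.2361
((3 + 0*2)*k - 144)² = ((3 + 0*2)*√5 - 144)² = ((3 + 0)*√5 - 144)² = (3*√5 - 144)² = (-144 + 3*√5)²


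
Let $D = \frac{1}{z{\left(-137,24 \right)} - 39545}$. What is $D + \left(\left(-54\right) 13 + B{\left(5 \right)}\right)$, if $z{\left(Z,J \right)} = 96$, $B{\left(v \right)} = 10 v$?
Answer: $- \frac{25720749}{39449} \approx -652.0$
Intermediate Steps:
$D = - \frac{1}{39449}$ ($D = \frac{1}{96 - 39545} = \frac{1}{-39449} = - \frac{1}{39449} \approx -2.5349 \cdot 10^{-5}$)
$D + \left(\left(-54\right) 13 + B{\left(5 \right)}\right) = - \frac{1}{39449} + \left(\left(-54\right) 13 + 10 \cdot 5\right) = - \frac{1}{39449} + \left(-702 + 50\right) = - \frac{1}{39449} - 652 = - \frac{25720749}{39449}$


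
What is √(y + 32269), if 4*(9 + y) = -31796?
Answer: √24311 ≈ 155.92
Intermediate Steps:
y = -7958 (y = -9 + (¼)*(-31796) = -9 - 7949 = -7958)
√(y + 32269) = √(-7958 + 32269) = √24311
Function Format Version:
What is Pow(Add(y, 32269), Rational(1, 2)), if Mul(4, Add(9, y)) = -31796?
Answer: Pow(24311, Rational(1, 2)) ≈ 155.92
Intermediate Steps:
y = -7958 (y = Add(-9, Mul(Rational(1, 4), -31796)) = Add(-9, -7949) = -7958)
Pow(Add(y, 32269), Rational(1, 2)) = Pow(Add(-7958, 32269), Rational(1, 2)) = Pow(24311, Rational(1, 2))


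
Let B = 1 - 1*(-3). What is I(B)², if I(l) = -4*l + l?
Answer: 144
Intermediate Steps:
B = 4 (B = 1 + 3 = 4)
I(l) = -3*l
I(B)² = (-3*4)² = (-12)² = 144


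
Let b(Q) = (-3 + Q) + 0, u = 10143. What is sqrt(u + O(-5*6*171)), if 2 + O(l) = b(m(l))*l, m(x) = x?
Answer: sqrt(26342431) ≈ 5132.5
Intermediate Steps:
b(Q) = -3 + Q
O(l) = -2 + l*(-3 + l) (O(l) = -2 + (-3 + l)*l = -2 + l*(-3 + l))
sqrt(u + O(-5*6*171)) = sqrt(10143 + (-2 + (-5*6*171)*(-3 - 5*6*171))) = sqrt(10143 + (-2 + (-30*171)*(-3 - 30*171))) = sqrt(10143 + (-2 - 5130*(-3 - 5130))) = sqrt(10143 + (-2 - 5130*(-5133))) = sqrt(10143 + (-2 + 26332290)) = sqrt(10143 + 26332288) = sqrt(26342431)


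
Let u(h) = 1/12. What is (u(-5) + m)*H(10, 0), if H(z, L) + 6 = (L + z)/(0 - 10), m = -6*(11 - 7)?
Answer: 2009/12 ≈ 167.42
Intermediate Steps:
m = -24 (m = -6*4 = -24)
u(h) = 1/12
H(z, L) = -6 - L/10 - z/10 (H(z, L) = -6 + (L + z)/(0 - 10) = -6 + (L + z)/(-10) = -6 + (L + z)*(-⅒) = -6 + (-L/10 - z/10) = -6 - L/10 - z/10)
(u(-5) + m)*H(10, 0) = (1/12 - 24)*(-6 - ⅒*0 - ⅒*10) = -287*(-6 + 0 - 1)/12 = -287/12*(-7) = 2009/12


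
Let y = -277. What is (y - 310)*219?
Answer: -128553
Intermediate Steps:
(y - 310)*219 = (-277 - 310)*219 = -587*219 = -128553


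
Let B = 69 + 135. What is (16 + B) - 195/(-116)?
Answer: 25715/116 ≈ 221.68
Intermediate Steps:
B = 204
(16 + B) - 195/(-116) = (16 + 204) - 195/(-116) = 220 - 195*(-1/116) = 220 + 195/116 = 25715/116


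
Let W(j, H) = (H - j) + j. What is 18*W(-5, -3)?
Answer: -54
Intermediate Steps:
W(j, H) = H
18*W(-5, -3) = 18*(-3) = -54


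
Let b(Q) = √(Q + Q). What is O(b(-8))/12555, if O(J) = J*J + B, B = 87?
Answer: 71/12555 ≈ 0.0056551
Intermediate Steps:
b(Q) = √2*√Q (b(Q) = √(2*Q) = √2*√Q)
O(J) = 87 + J² (O(J) = J*J + 87 = J² + 87 = 87 + J²)
O(b(-8))/12555 = (87 + (√2*√(-8))²)/12555 = (87 + (√2*(2*I*√2))²)*(1/12555) = (87 + (4*I)²)*(1/12555) = (87 - 16)*(1/12555) = 71*(1/12555) = 71/12555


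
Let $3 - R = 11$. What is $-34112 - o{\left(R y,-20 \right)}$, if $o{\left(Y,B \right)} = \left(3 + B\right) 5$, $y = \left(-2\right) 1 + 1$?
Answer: $-34027$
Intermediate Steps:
$y = -1$ ($y = -2 + 1 = -1$)
$R = -8$ ($R = 3 - 11 = -8$)
$o{\left(Y,B \right)} = 15 + 5 B$
$-34112 - o{\left(R y,-20 \right)} = -34112 - \left(15 + 5 \left(-20\right)\right) = -34112 - \left(15 - 100\right) = -34112 - -85 = -34112 + 85 = -34027$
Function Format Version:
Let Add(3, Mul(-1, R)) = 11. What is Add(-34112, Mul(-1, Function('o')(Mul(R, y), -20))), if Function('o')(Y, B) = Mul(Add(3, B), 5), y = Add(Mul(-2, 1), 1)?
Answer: -34027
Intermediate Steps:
y = -1 (y = Add(-2, 1) = -1)
R = -8 (R = Add(3, Mul(-1, 11)) = Add(3, -11) = -8)
Function('o')(Y, B) = Add(15, Mul(5, B))
Add(-34112, Mul(-1, Function('o')(Mul(R, y), -20))) = Add(-34112, Mul(-1, Add(15, Mul(5, -20)))) = Add(-34112, Mul(-1, Add(15, -100))) = Add(-34112, Mul(-1, -85)) = Add(-34112, 85) = -34027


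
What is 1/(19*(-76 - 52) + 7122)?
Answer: 1/4690 ≈ 0.00021322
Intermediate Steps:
1/(19*(-76 - 52) + 7122) = 1/(19*(-128) + 7122) = 1/(-2432 + 7122) = 1/4690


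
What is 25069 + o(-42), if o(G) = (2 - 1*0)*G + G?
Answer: 24943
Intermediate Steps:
o(G) = 3*G (o(G) = (2 + 0)*G + G = 2*G + G = 3*G)
25069 + o(-42) = 25069 + 3*(-42) = 25069 - 126 = 24943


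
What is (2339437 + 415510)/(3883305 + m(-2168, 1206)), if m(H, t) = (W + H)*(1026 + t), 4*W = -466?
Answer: -2754947/1215699 ≈ -2.2661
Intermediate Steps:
W = -233/2 (W = (1/4)*(-466) = -233/2 ≈ -116.50)
m(H, t) = (1026 + t)*(-233/2 + H) (m(H, t) = (-233/2 + H)*(1026 + t) = (1026 + t)*(-233/2 + H))
(2339437 + 415510)/(3883305 + m(-2168, 1206)) = (2339437 + 415510)/(3883305 + (-119529 + 1026*(-2168) - 233/2*1206 - 2168*1206)) = 2754947/(3883305 + (-119529 - 2224368 - 140499 - 2614608)) = 2754947/(3883305 - 5099004) = 2754947/(-1215699) = 2754947*(-1/1215699) = -2754947/1215699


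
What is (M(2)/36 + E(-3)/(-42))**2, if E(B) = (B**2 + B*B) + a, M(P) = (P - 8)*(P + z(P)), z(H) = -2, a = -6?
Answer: 4/49 ≈ 0.081633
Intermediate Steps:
M(P) = (-8 + P)*(-2 + P) (M(P) = (P - 8)*(P - 2) = (-8 + P)*(-2 + P))
E(B) = -6 + 2*B**2 (E(B) = (B**2 + B*B) - 6 = (B**2 + B**2) - 6 = 2*B**2 - 6 = -6 + 2*B**2)
(M(2)/36 + E(-3)/(-42))**2 = ((16 + 2**2 - 10*2)/36 + (-6 + 2*(-3)**2)/(-42))**2 = ((16 + 4 - 20)*(1/36) + (-6 + 2*9)*(-1/42))**2 = (0*(1/36) + (-6 + 18)*(-1/42))**2 = (0 + 12*(-1/42))**2 = (0 - 2/7)**2 = (-2/7)**2 = 4/49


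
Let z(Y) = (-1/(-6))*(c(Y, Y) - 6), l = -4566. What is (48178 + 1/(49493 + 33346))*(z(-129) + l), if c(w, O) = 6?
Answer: -6074328396046/27613 ≈ -2.1998e+8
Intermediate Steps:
z(Y) = 0 (z(Y) = (-1/(-6))*(6 - 6) = -1*(-⅙)*0 = (⅙)*0 = 0)
(48178 + 1/(49493 + 33346))*(z(-129) + l) = (48178 + 1/(49493 + 33346))*(0 - 4566) = (48178 + 1/82839)*(-4566) = (3991017343/82839)*(-4566) = -6074328396046/27613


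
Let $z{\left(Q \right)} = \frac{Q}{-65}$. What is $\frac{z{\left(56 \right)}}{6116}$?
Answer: $- \frac{14}{99385} \approx -0.00014087$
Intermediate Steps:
$z{\left(Q \right)} = - \frac{Q}{65}$ ($z{\left(Q \right)} = Q \left(- \frac{1}{65}\right) = - \frac{Q}{65}$)
$\frac{z{\left(56 \right)}}{6116} = \frac{\left(- \frac{1}{65}\right) 56}{6116} = \left(- \frac{56}{65}\right) \frac{1}{6116} = - \frac{14}{99385}$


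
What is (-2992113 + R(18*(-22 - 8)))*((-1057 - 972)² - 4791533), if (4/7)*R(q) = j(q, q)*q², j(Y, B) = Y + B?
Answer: 373857708512196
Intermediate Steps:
j(Y, B) = B + Y
R(q) = 7*q³/2 (R(q) = 7*((q + q)*q²)/4 = 7*((2*q)*q²)/4 = 7*(2*q³)/4 = 7*q³/2)
(-2992113 + R(18*(-22 - 8)))*((-1057 - 972)² - 4791533) = (-2992113 + 7*(18*(-22 - 8))³/2)*((-1057 - 972)² - 4791533) = (-2992113 + 7*(18*(-30))³/2)*((-2029)² - 4791533) = (-2992113 + (7/2)*(-540)³)*(4116841 - 4791533) = (-2992113 + (7/2)*(-157464000))*(-674692) = (-2992113 - 551124000)*(-674692) = -554116113*(-674692) = 373857708512196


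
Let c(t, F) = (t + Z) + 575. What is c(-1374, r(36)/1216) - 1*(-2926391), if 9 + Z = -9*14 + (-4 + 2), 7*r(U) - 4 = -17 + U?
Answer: 2925455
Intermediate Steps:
r(U) = -13/7 + U/7 (r(U) = 4/7 + (-17 + U)/7 = 4/7 + (-17/7 + U/7) = -13/7 + U/7)
Z = -137 (Z = -9 + (-9*14 + (-4 + 2)) = -9 + (-126 - 2) = -9 - 128 = -137)
c(t, F) = 438 + t (c(t, F) = (t - 137) + 575 = (-137 + t) + 575 = 438 + t)
c(-1374, r(36)/1216) - 1*(-2926391) = (438 - 1374) - 1*(-2926391) = -936 + 2926391 = 2925455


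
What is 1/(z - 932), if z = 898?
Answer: -1/34 ≈ -0.029412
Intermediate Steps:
1/(z - 932) = 1/(898 - 932) = 1/(-34) = -1/34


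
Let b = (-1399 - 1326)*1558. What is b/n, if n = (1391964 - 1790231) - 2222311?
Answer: 19475/12021 ≈ 1.6201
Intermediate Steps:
n = -2620578 (n = -398267 - 2222311 = -2620578)
b = -4245550 (b = -2725*1558 = -4245550)
b/n = -4245550/(-2620578) = -4245550*(-1/2620578) = 19475/12021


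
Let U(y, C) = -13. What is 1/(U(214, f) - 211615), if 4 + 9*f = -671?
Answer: -1/211628 ≈ -4.7253e-6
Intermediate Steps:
f = -75 (f = -4/9 + (⅑)*(-671) = -4/9 - 671/9 = -75)
1/(U(214, f) - 211615) = 1/(-13 - 211615) = 1/(-211628) = -1/211628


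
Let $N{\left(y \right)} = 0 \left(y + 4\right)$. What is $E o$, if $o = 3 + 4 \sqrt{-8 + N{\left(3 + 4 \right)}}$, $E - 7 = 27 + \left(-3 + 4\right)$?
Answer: $105 + 280 i \sqrt{2} \approx 105.0 + 395.98 i$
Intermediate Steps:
$E = 35$ ($E = 7 + \left(27 + \left(-3 + 4\right)\right) = 7 + \left(27 + 1\right) = 7 + 28 = 35$)
$N{\left(y \right)} = 0$ ($N{\left(y \right)} = 0 \left(4 + y\right) = 0$)
$o = 3 + 8 i \sqrt{2}$ ($o = 3 + 4 \sqrt{-8 + 0} = 3 + 4 \sqrt{-8} = 3 + 4 \cdot 2 i \sqrt{2} = 3 + 8 i \sqrt{2} \approx 3.0 + 11.314 i$)
$E o = 35 \left(3 + 8 i \sqrt{2}\right) = 105 + 280 i \sqrt{2}$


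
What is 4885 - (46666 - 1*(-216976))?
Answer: -258757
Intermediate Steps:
4885 - (46666 - 1*(-216976)) = 4885 - (46666 + 216976) = 4885 - 1*263642 = 4885 - 263642 = -258757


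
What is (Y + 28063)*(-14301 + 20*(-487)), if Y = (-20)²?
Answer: -684278983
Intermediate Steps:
Y = 400
(Y + 28063)*(-14301 + 20*(-487)) = (400 + 28063)*(-14301 + 20*(-487)) = 28463*(-14301 - 9740) = 28463*(-24041) = -684278983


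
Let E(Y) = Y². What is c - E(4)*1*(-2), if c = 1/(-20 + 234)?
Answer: 6849/214 ≈ 32.005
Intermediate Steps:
c = 1/214 ≈ 0.0046729
c - E(4)*1*(-2) = 1/214 - 4²*1*(-2) = 1/214 - 16*1*(-2) = 1/214 - 16*(-2) = 1/214 - 1*(-32) = 1/214 + 32 = 6849/214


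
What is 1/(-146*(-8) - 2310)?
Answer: -1/1142 ≈ -0.00087566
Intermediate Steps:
1/(-146*(-8) - 2310) = 1/(1168 - 2310) = 1/(-1142) = -1/1142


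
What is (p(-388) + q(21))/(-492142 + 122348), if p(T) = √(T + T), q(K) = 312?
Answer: -156/184897 - I*√194/184897 ≈ -0.00084371 - 7.533e-5*I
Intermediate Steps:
p(T) = √2*√T (p(T) = √(2*T) = √2*√T)
(p(-388) + q(21))/(-492142 + 122348) = (√2*√(-388) + 312)/(-492142 + 122348) = (√2*(2*I*√97) + 312)/(-369794) = (2*I*√194 + 312)*(-1/369794) = (312 + 2*I*√194)*(-1/369794) = -156/184897 - I*√194/184897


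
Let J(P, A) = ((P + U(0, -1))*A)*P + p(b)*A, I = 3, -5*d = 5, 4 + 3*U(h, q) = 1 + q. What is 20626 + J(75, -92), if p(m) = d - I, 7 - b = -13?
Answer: -487306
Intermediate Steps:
U(h, q) = -1 + q/3 (U(h, q) = -4/3 + (1 + q)/3 = -4/3 + (⅓ + q/3) = -1 + q/3)
d = -1 (d = -⅕*5 = -1)
b = 20 (b = 7 - 1*(-13) = 7 + 13 = 20)
p(m) = -4 (p(m) = -1 - 1*3 = -1 - 3 = -4)
J(P, A) = -4*A + A*P*(-4/3 + P) (J(P, A) = ((P + (-1 + (⅓)*(-1)))*A)*P - 4*A = ((P + (-1 - ⅓))*A)*P - 4*A = ((P - 4/3)*A)*P - 4*A = ((-4/3 + P)*A)*P - 4*A = (A*(-4/3 + P))*P - 4*A = A*P*(-4/3 + P) - 4*A = -4*A + A*P*(-4/3 + P))
20626 + J(75, -92) = 20626 + (⅓)*(-92)*(-12 - 4*75 + 3*75²) = 20626 + (⅓)*(-92)*(-12 - 300 + 3*5625) = 20626 + (⅓)*(-92)*(-12 - 300 + 16875) = 20626 + (⅓)*(-92)*16563 = 20626 - 507932 = -487306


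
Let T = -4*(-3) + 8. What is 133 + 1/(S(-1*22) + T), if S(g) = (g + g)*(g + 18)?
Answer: 26069/196 ≈ 133.01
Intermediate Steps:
S(g) = 2*g*(18 + g) (S(g) = (2*g)*(18 + g) = 2*g*(18 + g))
T = 20 (T = 12 + 8 = 20)
133 + 1/(S(-1*22) + T) = 133 + 1/(2*(-1*22)*(18 - 1*22) + 20) = 133 + 1/(2*(-22)*(18 - 22) + 20) = 133 + 1/(2*(-22)*(-4) + 20) = 133 + 1/(176 + 20) = 133 + 1/196 = 26069/196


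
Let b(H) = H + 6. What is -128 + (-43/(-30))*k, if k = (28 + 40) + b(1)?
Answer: -41/2 ≈ -20.500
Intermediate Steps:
b(H) = 6 + H
k = 75 (k = (28 + 40) + (6 + 1) = 68 + 7 = 75)
-128 + (-43/(-30))*k = -128 - 43/(-30)*75 = -128 - 43*(-1/30)*75 = -128 + (43/30)*75 = -128 + 215/2 = -41/2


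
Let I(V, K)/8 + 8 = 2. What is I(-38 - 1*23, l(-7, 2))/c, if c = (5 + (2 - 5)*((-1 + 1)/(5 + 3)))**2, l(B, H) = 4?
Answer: -48/25 ≈ -1.9200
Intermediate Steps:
I(V, K) = -48 (I(V, K) = -64 + 8*2 = -64 + 16 = -48)
c = 25 (c = (5 - 0/8)**2 = (5 - 3*0)**2 = (5 + 0)**2 = 5**2 = 25)
I(-38 - 1*23, l(-7, 2))/c = -48/25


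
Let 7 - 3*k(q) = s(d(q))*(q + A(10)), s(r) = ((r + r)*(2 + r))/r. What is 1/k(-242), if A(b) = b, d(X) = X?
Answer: -3/111353 ≈ -2.6941e-5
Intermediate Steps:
s(r) = 4 + 2*r (s(r) = ((2*r)*(2 + r))/r = (2*r*(2 + r))/r = 4 + 2*r)
k(q) = 7/3 - (4 + 2*q)*(10 + q)/3 (k(q) = 7/3 - (4 + 2*q)*(q + 10)/3 = 7/3 - (4 + 2*q)*(10 + q)/3)
1/k(-242) = 1/(-11 - 8*(-242) - ⅔*(-242)²) = 1/(-11 + 1936 - ⅔*58564) = 1/(-11 + 1936 - 117128/3) = 1/(-111353/3) = -3/111353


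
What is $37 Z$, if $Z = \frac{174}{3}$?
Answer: $2146$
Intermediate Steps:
$Z = 58$ ($Z = 174 \cdot \frac{1}{3} = 58$)
$37 Z = 37 \cdot 58 = 2146$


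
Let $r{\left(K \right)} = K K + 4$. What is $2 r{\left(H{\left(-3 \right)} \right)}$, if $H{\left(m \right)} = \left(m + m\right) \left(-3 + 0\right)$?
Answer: $656$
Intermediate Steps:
$H{\left(m \right)} = - 6 m$ ($H{\left(m \right)} = 2 m \left(-3\right) = - 6 m$)
$r{\left(K \right)} = 4 + K^{2}$ ($r{\left(K \right)} = K^{2} + 4 = 4 + K^{2}$)
$2 r{\left(H{\left(-3 \right)} \right)} = 2 \left(4 + \left(\left(-6\right) \left(-3\right)\right)^{2}\right) = 2 \left(4 + 18^{2}\right) = 2 \left(4 + 324\right) = 2 \cdot 328 = 656$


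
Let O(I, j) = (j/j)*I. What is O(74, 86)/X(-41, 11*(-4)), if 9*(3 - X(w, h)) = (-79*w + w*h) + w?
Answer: -666/4975 ≈ -0.13387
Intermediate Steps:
X(w, h) = 3 + 26*w/3 - h*w/9 (X(w, h) = 3 - ((-79*w + w*h) + w)/9 = 3 - ((-79*w + h*w) + w)/9 = 3 - (-78*w + h*w)/9 = 3 + (26*w/3 - h*w/9) = 3 + 26*w/3 - h*w/9)
O(I, j) = I (O(I, j) = 1*I = I)
O(74, 86)/X(-41, 11*(-4)) = 74/(3 + (26/3)*(-41) - ⅑*11*(-4)*(-41)) = 74/(3 - 1066/3 - ⅑*(-44)*(-41)) = 74/(3 - 1066/3 - 1804/9) = 74/(-4975/9) = 74*(-9/4975) = -666/4975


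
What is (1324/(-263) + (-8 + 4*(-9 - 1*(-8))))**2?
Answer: 20070400/69169 ≈ 290.16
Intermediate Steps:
(1324/(-263) + (-8 + 4*(-9 - 1*(-8))))**2 = (1324*(-1/263) + (-8 + 4*(-9 + 8)))**2 = (-1324/263 + (-8 + 4*(-1)))**2 = (-1324/263 + (-8 - 4))**2 = (-1324/263 - 12)**2 = (-4480/263)**2 = 20070400/69169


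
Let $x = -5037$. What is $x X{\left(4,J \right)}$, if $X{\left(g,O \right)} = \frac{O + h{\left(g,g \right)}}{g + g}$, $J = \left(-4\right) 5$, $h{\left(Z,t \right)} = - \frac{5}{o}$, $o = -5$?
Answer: $\frac{95703}{8} \approx 11963.0$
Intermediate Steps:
$h{\left(Z,t \right)} = 1$ ($h{\left(Z,t \right)} = - \frac{5}{-5} = \left(-5\right) \left(- \frac{1}{5}\right) = 1$)
$J = -20$
$X{\left(g,O \right)} = \frac{1 + O}{2 g}$ ($X{\left(g,O \right)} = \frac{O + 1}{g + g} = \frac{1 + O}{2 g}$)
$x X{\left(4,J \right)} = - 5037 \frac{1 - 20}{2 \cdot 4} = - 5037 \cdot \frac{1}{2} \cdot \frac{1}{4} \left(-19\right) = \left(-5037\right) \left(- \frac{19}{8}\right) = \frac{95703}{8}$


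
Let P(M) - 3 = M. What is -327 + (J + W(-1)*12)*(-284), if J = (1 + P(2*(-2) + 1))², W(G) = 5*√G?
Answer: -611 - 17040*I ≈ -611.0 - 17040.0*I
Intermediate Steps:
P(M) = 3 + M
J = 1 (J = (1 + (3 + (2*(-2) + 1)))² = (1 + (3 + (-4 + 1)))² = (1 + (3 - 3))² = (1 + 0)² = 1² = 1)
-327 + (J + W(-1)*12)*(-284) = -327 + (1 + (5*√(-1))*12)*(-284) = -327 + (1 + (5*I)*12)*(-284) = -327 + (1 + 60*I)*(-284) = -327 + (-284 - 17040*I) = -611 - 17040*I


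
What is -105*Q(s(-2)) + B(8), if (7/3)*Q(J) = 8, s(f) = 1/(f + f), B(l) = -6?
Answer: -366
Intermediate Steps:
s(f) = 1/(2*f)
Q(J) = 24/7 (Q(J) = (3/7)*8 = 24/7)
-105*Q(s(-2)) + B(8) = -105*24/7 - 6 = -360 - 6 = -366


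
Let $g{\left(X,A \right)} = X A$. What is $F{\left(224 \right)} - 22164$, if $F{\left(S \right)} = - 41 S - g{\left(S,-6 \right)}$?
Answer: $-30004$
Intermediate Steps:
$g{\left(X,A \right)} = A X$
$F{\left(S \right)} = - 35 S$ ($F{\left(S \right)} = - 41 S - - 6 S = - 41 S + 6 S = - 35 S$)
$F{\left(224 \right)} - 22164 = \left(-35\right) 224 - 22164 = -7840 - 22164 = -30004$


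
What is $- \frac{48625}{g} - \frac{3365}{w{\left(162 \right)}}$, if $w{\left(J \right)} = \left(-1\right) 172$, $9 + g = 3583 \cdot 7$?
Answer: $\frac{19000945}{1078096} \approx 17.625$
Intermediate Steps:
$g = 25072$ ($g = -9 + 3583 \cdot 7 = -9 + 25081 = 25072$)
$w{\left(J \right)} = -172$
$- \frac{48625}{g} - \frac{3365}{w{\left(162 \right)}} = - \frac{48625}{25072} - \frac{3365}{-172} = \left(-48625\right) \frac{1}{25072} - - \frac{3365}{172} = - \frac{48625}{25072} + \frac{3365}{172} = \frac{19000945}{1078096}$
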